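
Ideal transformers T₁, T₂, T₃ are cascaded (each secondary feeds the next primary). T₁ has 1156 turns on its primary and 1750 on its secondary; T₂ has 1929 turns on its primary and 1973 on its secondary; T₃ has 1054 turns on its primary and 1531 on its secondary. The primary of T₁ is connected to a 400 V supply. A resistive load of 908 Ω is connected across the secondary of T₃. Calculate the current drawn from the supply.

I_supply ≈ 2.23 A

Secondary of T₁: V = 400.00 × 1750/1156 = 605.54 V.
Secondary of T₂: V = 605.54 × 1973/1929 = 619.35 V.
Secondary of T₃: V = 619.35 × 1531/1054 = 899.64 V.
I_load = 899.64/908 = 0.99079 A, so P_out = 899.64 × 0.99079 = 891.36 W.
All ideal ⇒ P_in = P_out, so I_supply = 891.36/400 = 2.23 A.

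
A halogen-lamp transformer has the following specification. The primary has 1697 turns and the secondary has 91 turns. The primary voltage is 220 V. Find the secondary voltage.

V_s ≈ 11.8 V

V_s/V_p = N_s/N_p, so V_s = 220 × 91/1697 = 11.8 V.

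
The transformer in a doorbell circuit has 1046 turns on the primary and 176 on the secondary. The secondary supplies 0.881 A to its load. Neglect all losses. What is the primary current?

For an ideal transformer I_p/I_s = N_s/N_p, so I_p = 0.881 × 176/1046 = 0.148 A.

I_p ≈ 0.148 A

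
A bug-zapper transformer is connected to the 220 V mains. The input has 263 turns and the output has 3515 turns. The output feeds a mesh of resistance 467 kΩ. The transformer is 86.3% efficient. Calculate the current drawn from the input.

V_out = 220 × 3515/263 = 2940.3 V.
I_out = V_out/R = 2940.3/467000 = 0.0062962 A.
P_out = V_out I_out = 2940.3 × 0.0062962 = 18.513 W.
P_in = P_out/η = 18.513/0.863 = 21.451 W.
I_in = P_in/V_in = 21.451/220 = 0.0975 A.

I_in ≈ 0.0975 A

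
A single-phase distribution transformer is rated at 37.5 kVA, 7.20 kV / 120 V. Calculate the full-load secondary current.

I_s = S/V_s = 37500/120 = 312 A.

I_s ≈ 312 A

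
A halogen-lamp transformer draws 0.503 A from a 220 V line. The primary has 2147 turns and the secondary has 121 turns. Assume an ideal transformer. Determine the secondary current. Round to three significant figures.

I_s/I_p = N_p/N_s, so I_s = 0.503 × 2147/121 = 8.93 A.

I_s ≈ 8.93 A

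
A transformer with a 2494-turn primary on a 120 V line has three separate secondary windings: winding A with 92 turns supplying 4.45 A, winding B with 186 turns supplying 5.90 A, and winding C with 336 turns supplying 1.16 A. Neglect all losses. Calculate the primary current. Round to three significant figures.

V_A = 120 × 92/2494 = 4.4266 V; V_B = 120 × 186/2494 = 8.9495 V; V_C = 120 × 336/2494 = 16.167 V.
P_out = V_A I_A + V_B I_B + V_C I_C = 4.4266×4.45 + 8.9495×5.90 + 16.167×1.16 = 19.698 + 52.802 + 18.753 = 91.254 W.
Ideal ⇒ P_in = P_out, so I_p = P_out/V_p = 91.254/120 = 0.760 A.

I_p ≈ 0.760 A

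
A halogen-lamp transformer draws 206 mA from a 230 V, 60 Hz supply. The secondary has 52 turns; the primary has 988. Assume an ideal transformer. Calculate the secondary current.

I_s/I_p = N_p/N_s, so I_s = 0.206 × 988/52 = 3.91 A.

I_s ≈ 3.91 A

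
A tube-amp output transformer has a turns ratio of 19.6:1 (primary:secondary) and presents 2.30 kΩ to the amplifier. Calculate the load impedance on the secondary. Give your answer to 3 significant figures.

Z_s = Z_p/(N_p/N_s)² = 2300/19.6² = 5.99 Ω.

Z_s ≈ 5.99 Ω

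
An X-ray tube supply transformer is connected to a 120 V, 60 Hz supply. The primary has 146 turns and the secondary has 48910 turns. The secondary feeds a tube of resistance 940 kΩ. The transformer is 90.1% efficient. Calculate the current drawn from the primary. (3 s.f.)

V_s = 120 × 48910/146 = 40200 V.
I_s = V_s/R = 40200/940000 = 0.042766 A.
P_out = V_s I_s = 40200 × 0.042766 = 1719.2 W.
P_in = P_out/η = 1719.2/0.901 = 1908.1 W.
I_p = P_in/V_p = 1908.1/120 = 15.9 A.

I_p ≈ 15.9 A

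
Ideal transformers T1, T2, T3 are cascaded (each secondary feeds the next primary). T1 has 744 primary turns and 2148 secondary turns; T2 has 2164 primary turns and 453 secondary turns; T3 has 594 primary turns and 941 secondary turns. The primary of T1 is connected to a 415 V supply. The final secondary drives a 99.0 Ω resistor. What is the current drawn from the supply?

After T1: V = 415.00 × 2148/744 = 1198.1 V.
After T2: V = 1198.1 × 453/2164 = 250.81 V.
After T3: V = 250.81 × 941/594 = 397.33 V.
I_load = 397.33/99.0 = 4.0135 A, so P_out = 397.33 × 4.0135 = 1594.7 W.
All ideal ⇒ P_in = P_out, so I_supply = 1594.7/415 = 3.84 A.

I_supply ≈ 3.84 A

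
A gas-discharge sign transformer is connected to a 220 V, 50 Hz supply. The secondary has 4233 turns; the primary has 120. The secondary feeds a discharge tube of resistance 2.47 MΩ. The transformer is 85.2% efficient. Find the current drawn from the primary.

I_p ≈ 0.130 A

V_s = 220 × 4233/120 = 7760.5 V.
I_s = V_s/R = 7760.5/(2.47×10^6) = 0.0031419 A.
P_out = V_s I_s = 7760.5 × 0.0031419 = 24.383 W.
P_in = P_out/η = 24.383/0.852 = 28.618 W.
I_p = P_in/V_p = 28.618/220 = 0.130 A.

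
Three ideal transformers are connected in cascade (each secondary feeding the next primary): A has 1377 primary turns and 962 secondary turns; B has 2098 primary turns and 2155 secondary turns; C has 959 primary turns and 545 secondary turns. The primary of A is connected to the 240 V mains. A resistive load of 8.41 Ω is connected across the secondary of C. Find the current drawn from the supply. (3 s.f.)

I_supply ≈ 4.75 A

After A: V = 240.00 × 962/1377 = 167.67 V.
After B: V = 167.67 × 2155/2098 = 172.22 V.
After C: V = 172.22 × 545/959 = 97.875 V.
I_load = 97.875/8.41 = 11.638 A, so P_out = 97.875 × 11.638 = 1139.1 W.
All ideal ⇒ P_in = P_out, so I_supply = 1139.1/240 = 4.75 A.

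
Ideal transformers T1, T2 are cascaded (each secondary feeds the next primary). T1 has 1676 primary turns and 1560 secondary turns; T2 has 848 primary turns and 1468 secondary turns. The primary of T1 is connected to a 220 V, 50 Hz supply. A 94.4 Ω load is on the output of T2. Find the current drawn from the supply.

Secondary of T1: V = 220.00 × 1560/1676 = 204.77 V.
Secondary of T2: V = 204.77 × 1468/848 = 354.49 V.
I_load = 354.49/94.4 = 3.7552 A, so P_out = 354.49 × 3.7552 = 1331.2 W.
All ideal ⇒ P_in = P_out, so I_supply = 1331.2/220 = 6.05 A.

I_supply ≈ 6.05 A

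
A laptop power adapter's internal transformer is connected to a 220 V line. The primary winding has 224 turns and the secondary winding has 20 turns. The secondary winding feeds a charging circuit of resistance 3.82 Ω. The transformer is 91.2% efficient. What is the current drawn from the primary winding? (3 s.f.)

V_s = 220 × 20/224 = 19.643 V.
I_s = V_s/R = 19.643/3.82 = 5.1421 A.
P_out = V_s I_s = 19.643 × 5.1421 = 101.01 W.
P_in = P_out/η = 101.01/0.912 = 110.75 W.
I_p = P_in/V_p = 110.75/220 = 0.503 A.

I_p ≈ 0.503 A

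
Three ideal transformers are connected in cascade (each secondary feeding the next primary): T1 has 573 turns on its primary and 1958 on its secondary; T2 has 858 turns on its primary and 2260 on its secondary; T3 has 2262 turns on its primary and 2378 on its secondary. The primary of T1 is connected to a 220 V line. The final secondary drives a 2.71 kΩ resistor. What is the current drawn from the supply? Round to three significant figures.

After T1: V = 220.00 × 1958/573 = 751.76 V.
After T2: V = 751.76 × 2260/858 = 1980.2 V.
After T3: V = 1980.2 × 2378/2262 = 2081.7 V.
I_load = 2081.7/2710 = 0.76816 A, so P_out = 2081.7 × 0.76816 = 1599.1 W.
All ideal ⇒ P_in = P_out, so I_supply = 1599.1/220 = 7.27 A.

I_supply ≈ 7.27 A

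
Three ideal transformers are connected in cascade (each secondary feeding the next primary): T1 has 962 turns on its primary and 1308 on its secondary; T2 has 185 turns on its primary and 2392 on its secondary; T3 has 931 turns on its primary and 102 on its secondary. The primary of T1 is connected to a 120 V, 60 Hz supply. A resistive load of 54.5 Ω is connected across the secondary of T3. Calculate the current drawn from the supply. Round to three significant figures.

I_supply ≈ 8.17 A

After T1: V = 120.00 × 1308/962 = 163.16 V.
After T2: V = 163.16 × 2392/185 = 2109.6 V.
After T3: V = 2109.6 × 102/931 = 231.13 V.
I_load = 231.13/54.5 = 4.2409 A, so P_out = 231.13 × 4.2409 = 980.19 W.
All ideal ⇒ P_in = P_out, so I_supply = 980.19/120 = 8.17 A.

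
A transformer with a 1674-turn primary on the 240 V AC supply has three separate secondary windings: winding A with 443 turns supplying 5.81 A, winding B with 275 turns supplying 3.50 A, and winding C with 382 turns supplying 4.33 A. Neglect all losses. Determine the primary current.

V_A = 240 × 443/1674 = 63.513 V; V_B = 240 × 275/1674 = 39.427 V; V_C = 240 × 382/1674 = 54.767 V.
P_out = V_A I_A + V_B I_B + V_C I_C = 63.513×5.81 + 39.427×3.50 + 54.767×4.33 = 369.01 + 137.99 + 237.14 = 744.14 W.
Ideal ⇒ P_in = P_out, so I_p = P_out/V_p = 744.14/240 = 3.10 A.

I_p ≈ 3.10 A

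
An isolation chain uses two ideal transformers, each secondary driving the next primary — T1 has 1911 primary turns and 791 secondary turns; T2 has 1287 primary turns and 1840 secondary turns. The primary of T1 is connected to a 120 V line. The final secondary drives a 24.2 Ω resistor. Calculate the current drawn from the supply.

I_supply ≈ 1.74 A

Secondary of T1: V = 120.00 × 791/1911 = 49.670 V.
Secondary of T2: V = 49.670 × 1840/1287 = 71.013 V.
I_load = 71.013/24.2 = 2.9344 A, so P_out = 71.013 × 2.9344 = 208.38 W.
All ideal ⇒ P_in = P_out, so I_supply = 208.38/120 = 1.74 A.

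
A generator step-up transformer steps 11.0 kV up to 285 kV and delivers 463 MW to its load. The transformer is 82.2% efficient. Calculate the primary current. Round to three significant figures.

P_in = P_out/η = 4.63×10^8/0.822 = 5.6326×10^8 W.
I_p = P_in/V_p = 5.6326×10^8/11000 = 51200 A.

I_p ≈ 51200 A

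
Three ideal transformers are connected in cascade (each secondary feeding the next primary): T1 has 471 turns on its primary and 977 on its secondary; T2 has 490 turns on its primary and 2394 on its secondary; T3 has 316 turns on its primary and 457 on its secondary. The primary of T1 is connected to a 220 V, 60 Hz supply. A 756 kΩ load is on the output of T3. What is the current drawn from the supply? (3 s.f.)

Secondary of T1: V = 220.00 × 977/471 = 456.35 V.
Secondary of T2: V = 456.35 × 2394/490 = 2229.6 V.
Secondary of T3: V = 2229.6 × 457/316 = 3224.4 V.
I_load = 3224.4/756000 = 0.0042651 A, so P_out = 3224.4 × 0.0042651 = 13.753 W.
All ideal ⇒ P_in = P_out, so I_supply = 13.753/220 = 0.0625 A.

I_supply ≈ 0.0625 A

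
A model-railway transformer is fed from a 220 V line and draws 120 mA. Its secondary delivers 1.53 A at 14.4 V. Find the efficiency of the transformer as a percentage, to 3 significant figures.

P_in = 220 × 0.120 = 26.4000 W.
P_out = 14.4 × 1.53 = 22.0320 W.
η = P_out/P_in = 22.0320/26.4000 = 0.835.

η ≈ 83.5%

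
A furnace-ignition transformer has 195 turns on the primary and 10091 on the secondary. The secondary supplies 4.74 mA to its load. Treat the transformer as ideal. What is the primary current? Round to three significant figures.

For an ideal transformer I_p/I_s = N_s/N_p, so I_p = 0.00474 × 10091/195 = 0.245 A.

I_p ≈ 0.245 A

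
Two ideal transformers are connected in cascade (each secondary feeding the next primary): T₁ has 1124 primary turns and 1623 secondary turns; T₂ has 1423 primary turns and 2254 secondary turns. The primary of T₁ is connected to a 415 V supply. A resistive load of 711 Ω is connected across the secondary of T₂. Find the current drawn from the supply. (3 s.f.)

I_supply ≈ 3.05 A

After T₁: V = 415.00 × 1623/1124 = 599.24 V.
After T₂: V = 599.24 × 2254/1423 = 949.18 V.
I_load = 949.18/711 = 1.3350 A, so P_out = 949.18 × 1.3350 = 1267.2 W.
All ideal ⇒ P_in = P_out, so I_supply = 1267.2/415 = 3.05 A.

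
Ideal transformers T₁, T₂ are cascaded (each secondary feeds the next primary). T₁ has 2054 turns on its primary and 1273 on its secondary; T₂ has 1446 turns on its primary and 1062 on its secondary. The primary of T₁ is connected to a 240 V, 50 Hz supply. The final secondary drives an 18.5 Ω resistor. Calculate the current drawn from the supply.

I_supply ≈ 2.69 A

Secondary of T₁: V = 240.00 × 1273/2054 = 148.74 V.
Secondary of T₂: V = 148.74 × 1062/1446 = 109.24 V.
I_load = 109.24/18.5 = 5.9051 A, so P_out = 109.24 × 5.9051 = 645.09 W.
All ideal ⇒ P_in = P_out, so I_supply = 645.09/240 = 2.69 A.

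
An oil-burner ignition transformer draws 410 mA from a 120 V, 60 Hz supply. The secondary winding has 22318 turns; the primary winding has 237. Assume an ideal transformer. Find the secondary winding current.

I_s ≈ 0.00435 A

I_s/I_p = N_p/N_s, so I_s = 0.410 × 237/22318 = 0.00435 A.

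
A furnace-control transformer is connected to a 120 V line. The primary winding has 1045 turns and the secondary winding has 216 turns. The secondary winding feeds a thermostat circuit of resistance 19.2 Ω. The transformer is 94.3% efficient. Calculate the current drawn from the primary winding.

V_s = 120 × 216/1045 = 24.804 V.
I_s = V_s/R = 24.804/19.2 = 1.2919 A.
P_out = V_s I_s = 24.804 × 1.2919 = 32.043 W.
P_in = P_out/η = 32.043/0.943 = 33.980 W.
I_p = P_in/V_p = 33.980/120 = 0.283 A.

I_p ≈ 0.283 A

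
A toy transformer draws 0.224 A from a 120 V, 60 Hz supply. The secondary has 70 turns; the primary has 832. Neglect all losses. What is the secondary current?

I_s ≈ 2.66 A

I_s/I_p = N_p/N_s, so I_s = 0.224 × 832/70 = 2.66 A.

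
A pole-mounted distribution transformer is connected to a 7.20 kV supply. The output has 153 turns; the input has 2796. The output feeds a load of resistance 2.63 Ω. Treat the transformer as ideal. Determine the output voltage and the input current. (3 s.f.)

V_out = V_in × N_out/N_in = 7200 × 153/2796 = 393.99 V.
I_out = V_out/R = 393.99/2.63 = 149.81 A.
I_in = I_out × N_out/N_in = 149.81 × 153/2796 = 8.20 A.

V_out ≈ 394 V, I_in ≈ 8.20 A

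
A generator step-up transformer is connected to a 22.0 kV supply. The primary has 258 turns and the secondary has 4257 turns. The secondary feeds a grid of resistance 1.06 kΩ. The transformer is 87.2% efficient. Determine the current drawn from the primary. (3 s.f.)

V_s = 22000 × 4257/258 = 363000 V.
I_s = V_s/R = 363000/1060 = 342.45 A.
P_out = V_s I_s = 363000 × 342.45 = 1.2431×10^8 W.
P_in = P_out/η = 1.2431×10^8/0.872 = 1.4256×10^8 W.
I_p = P_in/V_p = 1.4256×10^8/22000 = 6480 A.

I_p ≈ 6480 A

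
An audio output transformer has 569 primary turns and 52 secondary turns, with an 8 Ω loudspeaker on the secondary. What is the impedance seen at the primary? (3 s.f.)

Z_p ≈ 958 Ω

Z_p = (N_p/N_s)² × Z_s = (569/52)² × 8 = 958 Ω.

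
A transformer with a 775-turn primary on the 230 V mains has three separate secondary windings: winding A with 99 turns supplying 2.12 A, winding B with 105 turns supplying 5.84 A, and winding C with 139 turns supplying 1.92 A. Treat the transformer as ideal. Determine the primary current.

I_p ≈ 1.41 A

V_A = 230 × 99/775 = 29.381 V; V_B = 230 × 105/775 = 31.161 V; V_C = 230 × 139/775 = 41.252 V.
P_out = V_A I_A + V_B I_B + V_C I_C = 29.381×2.12 + 31.161×5.84 + 41.252×1.92 = 62.287 + 181.98 + 79.203 = 323.47 W.
Ideal ⇒ P_in = P_out, so I_p = P_out/V_p = 323.47/230 = 1.41 A.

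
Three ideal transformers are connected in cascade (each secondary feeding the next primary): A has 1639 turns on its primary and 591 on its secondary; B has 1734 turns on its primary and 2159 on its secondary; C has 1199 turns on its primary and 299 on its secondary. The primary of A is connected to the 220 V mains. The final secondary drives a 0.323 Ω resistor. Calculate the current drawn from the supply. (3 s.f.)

Secondary of A: V = 220.00 × 591/1639 = 79.329 V.
Secondary of B: V = 79.329 × 2159/1734 = 98.772 V.
Secondary of C: V = 98.772 × 299/1199 = 24.631 V.
I_load = 24.631/0.323 = 76.258 A, so P_out = 24.631 × 76.258 = 1878.3 W.
All ideal ⇒ P_in = P_out, so I_supply = 1878.3/220 = 8.54 A.

I_supply ≈ 8.54 A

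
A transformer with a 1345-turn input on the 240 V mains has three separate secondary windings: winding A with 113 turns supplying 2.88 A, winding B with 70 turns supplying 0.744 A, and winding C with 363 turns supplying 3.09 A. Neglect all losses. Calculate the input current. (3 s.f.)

V_A = 240 × 113/1345 = 20.164 V; V_B = 240 × 70/1345 = 12.491 V; V_C = 240 × 363/1345 = 64.773 V.
P_out = V_A I_A + V_B I_B + V_C I_C = 20.164×2.88 + 12.491×0.744 + 64.773×3.09 = 58.071 + 9.2931 + 200.15 = 267.51 W.
Ideal ⇒ P_in = P_out, so I_in = P_out/V_in = 267.51/240 = 1.11 A.

I_in ≈ 1.11 A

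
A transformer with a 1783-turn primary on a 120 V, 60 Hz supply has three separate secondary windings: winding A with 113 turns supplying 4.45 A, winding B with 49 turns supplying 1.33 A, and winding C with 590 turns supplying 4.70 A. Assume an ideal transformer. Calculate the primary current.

I_p ≈ 1.87 A

V_A = 120 × 113/1783 = 7.6052 V; V_B = 120 × 49/1783 = 3.2978 V; V_C = 120 × 590/1783 = 39.708 V.
P_out = V_A I_A + V_B I_B + V_C I_C = 7.6052×4.45 + 3.2978×1.33 + 39.708×4.70 = 33.843 + 4.3861 + 186.63 = 224.86 W.
Ideal ⇒ P_in = P_out, so I_p = P_out/V_p = 224.86/120 = 1.87 A.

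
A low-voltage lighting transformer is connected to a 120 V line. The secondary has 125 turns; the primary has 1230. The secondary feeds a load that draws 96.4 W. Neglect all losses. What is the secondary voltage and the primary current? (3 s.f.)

V_s ≈ 12.2 V, I_p ≈ 0.803 A

V_s = V_p × N_s/N_p = 120 × 125/1230 = 12.195 V.
I_s = P/V_s = 96.4/12.195 = 7.9048 A.
I_p = I_s × N_s/N_p = 7.9048 × 125/1230 = 0.803 A.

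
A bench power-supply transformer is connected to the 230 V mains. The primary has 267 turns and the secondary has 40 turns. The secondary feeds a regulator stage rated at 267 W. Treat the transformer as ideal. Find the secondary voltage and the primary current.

V_s = V_p × N_s/N_p = 230 × 40/267 = 34.457 V.
I_s = P/V_s = 267/34.457 = 7.7488 A.
I_p = I_s × N_s/N_p = 7.7488 × 40/267 = 1.16 A.

V_s ≈ 34.5 V, I_p ≈ 1.16 A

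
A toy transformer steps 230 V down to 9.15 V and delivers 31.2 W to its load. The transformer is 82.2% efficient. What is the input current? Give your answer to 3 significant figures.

P_in = P_out/η = 31.2/0.822 = 37.956 W.
I_in = P_in/V_in = 37.956/230 = 0.165 A.

I_in ≈ 0.165 A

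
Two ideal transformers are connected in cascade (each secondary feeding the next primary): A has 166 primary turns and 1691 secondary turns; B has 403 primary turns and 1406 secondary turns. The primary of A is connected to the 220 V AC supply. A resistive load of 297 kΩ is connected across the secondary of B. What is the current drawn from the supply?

Secondary of A: V = 220.00 × 1691/166 = 2241.1 V.
Secondary of B: V = 2241.1 × 1406/403 = 7818.8 V.
I_load = 7818.8/297000 = 0.026326 A, so P_out = 7818.8 × 0.026326 = 205.84 W.
All ideal ⇒ P_in = P_out, so I_supply = 205.84/220 = 0.936 A.

I_supply ≈ 0.936 A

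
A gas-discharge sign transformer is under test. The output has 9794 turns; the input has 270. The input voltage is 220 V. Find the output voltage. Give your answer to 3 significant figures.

V_out/V_in = N_out/N_in, so V_out = 220 × 9794/270 = 7980 V.

V_out ≈ 7980 V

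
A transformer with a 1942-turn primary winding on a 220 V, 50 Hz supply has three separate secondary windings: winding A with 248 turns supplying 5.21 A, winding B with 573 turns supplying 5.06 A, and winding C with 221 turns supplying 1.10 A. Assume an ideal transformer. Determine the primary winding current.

I_p ≈ 2.28 A

V_A = 220 × 248/1942 = 28.095 V; V_B = 220 × 573/1942 = 64.912 V; V_C = 220 × 221/1942 = 25.036 V.
P_out = V_A I_A + V_B I_B + V_C I_C = 28.095×5.21 + 64.912×5.06 + 25.036×1.10 = 146.37 + 328.46 + 27.540 = 502.37 W.
Ideal ⇒ P_in = P_out, so I_p = P_out/V_p = 502.37/220 = 2.28 A.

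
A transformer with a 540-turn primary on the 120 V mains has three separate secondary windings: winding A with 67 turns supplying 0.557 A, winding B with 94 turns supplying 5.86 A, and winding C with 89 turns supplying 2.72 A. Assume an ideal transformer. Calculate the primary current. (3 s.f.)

V_A = 120 × 67/540 = 14.889 V; V_B = 120 × 94/540 = 20.889 V; V_C = 120 × 89/540 = 19.778 V.
P_out = V_A I_A + V_B I_B + V_C I_C = 14.889×0.557 + 20.889×5.86 + 19.778×2.72 = 8.2931 + 122.41 + 53.796 = 184.50 W.
Ideal ⇒ P_in = P_out, so I_p = P_out/V_p = 184.50/120 = 1.54 A.

I_p ≈ 1.54 A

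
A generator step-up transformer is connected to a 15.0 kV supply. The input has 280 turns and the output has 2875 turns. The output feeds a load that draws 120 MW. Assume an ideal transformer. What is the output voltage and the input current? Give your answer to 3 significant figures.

V_out = V_in × N_out/N_in = 15000 × 2875/280 = 154020 V.
I_out = P/V_out = 1.20×10^8/154020 = 779.13 A.
I_in = I_out × N_out/N_in = 779.13 × 2875/280 = 8000 A.

V_out ≈ 154000 V, I_in ≈ 8000 A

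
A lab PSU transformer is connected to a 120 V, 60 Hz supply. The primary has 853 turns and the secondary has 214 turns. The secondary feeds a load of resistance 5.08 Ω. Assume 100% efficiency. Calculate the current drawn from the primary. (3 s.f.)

V_s = V_p × N_s/N_p = 120 × 214/853 = 30.106 V.
I_s = V_s/R = 30.106/5.08 = 5.9263 A.
For an ideal transformer I_p N_p = I_s N_s, so I_p = 5.9263 × 214/853 = 1.49 A.

I_p ≈ 1.49 A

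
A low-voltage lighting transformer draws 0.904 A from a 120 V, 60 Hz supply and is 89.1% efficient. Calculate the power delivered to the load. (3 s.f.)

P_out ≈ 96.7 W

P_in = V_in I_in = 120 × 0.904 = 108.48 W.
P_out = η P_in = 0.891 × 108.48 = 96.7 W.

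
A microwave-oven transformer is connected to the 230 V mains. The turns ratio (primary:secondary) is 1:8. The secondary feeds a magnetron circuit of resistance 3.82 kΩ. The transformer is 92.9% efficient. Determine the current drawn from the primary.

V_s = 230 × 8/1 = 1840.0 V.
I_s = V_s/R = 1840.0/3820 = 0.48168 A.
P_out = V_s I_s = 1840.0 × 0.48168 = 886.28 W.
P_in = P_out/η = 886.28/0.929 = 954.02 W.
I_p = P_in/V_p = 954.02/230 = 4.15 A.

I_p ≈ 4.15 A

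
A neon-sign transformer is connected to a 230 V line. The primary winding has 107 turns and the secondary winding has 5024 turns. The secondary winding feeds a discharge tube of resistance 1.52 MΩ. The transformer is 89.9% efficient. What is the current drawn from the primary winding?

I_p ≈ 0.371 A

V_s = 230 × 5024/107 = 10799 V.
I_s = V_s/R = 10799/(1.52×10^6) = 0.0071048 A.
P_out = V_s I_s = 10799 × 0.0071048 = 76.726 W.
P_in = P_out/η = 76.726/0.899 = 85.346 W.
I_p = P_in/V_p = 85.346/230 = 0.371 A.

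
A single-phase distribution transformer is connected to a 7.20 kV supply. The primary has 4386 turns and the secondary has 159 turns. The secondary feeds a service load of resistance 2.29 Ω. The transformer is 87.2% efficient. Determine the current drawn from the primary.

I_p ≈ 4.74 A

V_s = 7200 × 159/4386 = 261.01 V.
I_s = V_s/R = 261.01/2.29 = 113.98 A.
P_out = V_s I_s = 261.01 × 113.98 = 29750 W.
P_in = P_out/η = 29750/0.872 = 34117 W.
I_p = P_in/V_p = 34117/7200 = 4.74 A.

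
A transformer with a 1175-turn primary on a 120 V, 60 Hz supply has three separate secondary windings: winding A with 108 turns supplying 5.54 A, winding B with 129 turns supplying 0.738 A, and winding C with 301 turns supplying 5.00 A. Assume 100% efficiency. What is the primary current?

V_A = 120 × 108/1175 = 11.030 V; V_B = 120 × 129/1175 = 13.174 V; V_C = 120 × 301/1175 = 30.740 V.
P_out = V_A I_A + V_B I_B + V_C I_C = 11.030×5.54 + 13.174×0.738 + 30.740×5.00 = 61.105 + 9.7228 + 153.70 = 224.53 W.
Ideal ⇒ P_in = P_out, so I_p = P_out/V_p = 224.53/120 = 1.87 A.

I_p ≈ 1.87 A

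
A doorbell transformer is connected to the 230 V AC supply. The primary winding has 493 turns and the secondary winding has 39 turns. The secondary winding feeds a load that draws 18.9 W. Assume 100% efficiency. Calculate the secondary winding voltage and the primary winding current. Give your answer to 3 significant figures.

V_s = V_p × N_s/N_p = 230 × 39/493 = 18.195 V.
I_s = P/V_s = 18.9/18.195 = 1.0388 A.
I_p = I_s × N_s/N_p = 1.0388 × 39/493 = 0.0822 A.

V_s ≈ 18.2 V, I_p ≈ 0.0822 A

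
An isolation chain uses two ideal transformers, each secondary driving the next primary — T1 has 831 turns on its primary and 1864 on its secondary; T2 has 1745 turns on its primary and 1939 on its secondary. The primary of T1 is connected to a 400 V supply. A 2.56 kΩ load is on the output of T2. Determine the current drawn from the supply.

After T1: V = 400.00 × 1864/831 = 897.23 V.
After T2: V = 897.23 × 1939/1745 = 996.98 V.
I_load = 996.98/2560 = 0.38945 A, so P_out = 996.98 × 0.38945 = 388.27 W.
All ideal ⇒ P_in = P_out, so I_supply = 388.27/400 = 0.971 A.

I_supply ≈ 0.971 A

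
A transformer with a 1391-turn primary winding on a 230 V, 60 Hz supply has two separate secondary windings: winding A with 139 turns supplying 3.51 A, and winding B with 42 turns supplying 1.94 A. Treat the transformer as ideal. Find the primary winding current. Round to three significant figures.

V_A = 230 × 139/1391 = 22.983 V; V_B = 230 × 42/1391 = 6.9446 V.
P_out = V_A I_A + V_B I_B = 22.983×3.51 + 6.9446×1.94 = 80.672 + 13.473 = 94.145 W.
Ideal ⇒ P_in = P_out, so I_p = P_out/V_p = 94.145/230 = 0.409 A.

I_p ≈ 0.409 A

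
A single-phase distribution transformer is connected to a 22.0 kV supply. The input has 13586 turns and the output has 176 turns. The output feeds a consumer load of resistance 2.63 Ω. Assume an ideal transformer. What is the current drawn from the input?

V_out = V_in × N_out/N_in = 22000 × 176/13586 = 285.00 V.
I_out = V_out/R = 285.00/2.63 = 108.36 A.
For an ideal transformer I_in N_in = I_out N_out, so I_in = 108.36 × 176/13586 = 1.40 A.

I_in ≈ 1.40 A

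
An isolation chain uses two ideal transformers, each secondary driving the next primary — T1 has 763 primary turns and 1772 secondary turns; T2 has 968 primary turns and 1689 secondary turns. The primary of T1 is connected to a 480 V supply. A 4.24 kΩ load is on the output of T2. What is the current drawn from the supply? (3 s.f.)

After T1: V = 480.00 × 1772/763 = 1114.8 V.
After T2: V = 1114.8 × 1689/968 = 1945.1 V.
I_load = 1945.1/4240 = 0.45874 A, so P_out = 1945.1 × 0.45874 = 892.28 W.
All ideal ⇒ P_in = P_out, so I_supply = 892.28/480 = 1.86 A.

I_supply ≈ 1.86 A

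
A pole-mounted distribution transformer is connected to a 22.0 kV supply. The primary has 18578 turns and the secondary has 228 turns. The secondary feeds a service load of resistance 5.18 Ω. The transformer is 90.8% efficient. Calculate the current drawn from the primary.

I_p ≈ 0.704 A

V_s = 22000 × 228/18578 = 270.00 V.
I_s = V_s/R = 270.00/5.18 = 52.123 A.
P_out = V_s I_s = 270.00 × 52.123 = 14073 W.
P_in = P_out/η = 14073/0.908 = 15499 W.
I_p = P_in/V_p = 15499/22000 = 0.704 A.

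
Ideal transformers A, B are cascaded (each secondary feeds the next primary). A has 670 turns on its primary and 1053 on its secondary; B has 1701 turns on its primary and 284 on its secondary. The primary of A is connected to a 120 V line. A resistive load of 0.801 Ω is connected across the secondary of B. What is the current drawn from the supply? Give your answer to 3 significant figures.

Secondary of A: V = 120.00 × 1053/670 = 188.60 V.
Secondary of B: V = 188.60 × 284/1701 = 31.488 V.
I_load = 31.488/0.801 = 39.311 A, so P_out = 31.488 × 39.311 = 1237.8 W.
All ideal ⇒ P_in = P_out, so I_supply = 1237.8/120 = 10.3 A.

I_supply ≈ 10.3 A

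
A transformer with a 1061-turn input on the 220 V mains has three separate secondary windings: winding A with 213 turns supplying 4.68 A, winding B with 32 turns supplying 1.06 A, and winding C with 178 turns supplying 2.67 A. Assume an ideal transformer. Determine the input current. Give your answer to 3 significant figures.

V_A = 220 × 213/1061 = 44.166 V; V_B = 220 × 32/1061 = 6.6352 V; V_C = 220 × 178/1061 = 36.909 V.
P_out = V_A I_A + V_B I_B + V_C I_C = 44.166×4.68 + 6.6352×1.06 + 36.909×2.67 = 206.70 + 7.0334 + 98.546 = 312.28 W.
Ideal ⇒ P_in = P_out, so I_in = P_out/V_in = 312.28/220 = 1.42 A.

I_in ≈ 1.42 A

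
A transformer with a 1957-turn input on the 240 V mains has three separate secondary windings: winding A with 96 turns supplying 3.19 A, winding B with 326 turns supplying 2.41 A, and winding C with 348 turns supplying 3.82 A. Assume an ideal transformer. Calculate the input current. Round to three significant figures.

V_A = 240 × 96/1957 = 11.773 V; V_B = 240 × 326/1957 = 39.980 V; V_C = 240 × 348/1957 = 42.678 V.
P_out = V_A I_A + V_B I_B + V_C I_C = 11.773×3.19 + 39.980×2.41 + 42.678×3.82 = 37.556 + 96.351 + 163.03 = 296.94 W.
Ideal ⇒ P_in = P_out, so I_in = P_out/V_in = 296.94/240 = 1.24 A.

I_in ≈ 1.24 A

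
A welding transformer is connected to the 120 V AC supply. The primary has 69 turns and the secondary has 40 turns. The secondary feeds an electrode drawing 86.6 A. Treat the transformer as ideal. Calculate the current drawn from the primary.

For an ideal transformer I_p N_p = I_s N_s, so I_p = 86.6 × 40/69 = 50.2 A.

I_p ≈ 50.2 A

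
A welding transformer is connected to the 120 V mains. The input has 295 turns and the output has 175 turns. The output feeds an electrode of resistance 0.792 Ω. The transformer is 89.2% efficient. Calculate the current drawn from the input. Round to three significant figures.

V_out = 120 × 175/295 = 71.186 V.
I_out = V_out/R = 71.186/0.792 = 89.882 A.
P_out = V_out I_out = 71.186 × 89.882 = 6398.4 W.
P_in = P_out/η = 6398.4/0.892 = 7173.1 W.
I_in = P_in/V_in = 7173.1/120 = 59.8 A.

I_in ≈ 59.8 A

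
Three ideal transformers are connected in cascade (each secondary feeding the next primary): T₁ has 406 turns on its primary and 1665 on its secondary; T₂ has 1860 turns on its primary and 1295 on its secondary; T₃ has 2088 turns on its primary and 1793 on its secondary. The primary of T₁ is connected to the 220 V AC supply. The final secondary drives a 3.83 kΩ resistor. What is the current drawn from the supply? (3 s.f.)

After T₁: V = 220.00 × 1665/406 = 902.22 V.
After T₂: V = 902.22 × 1295/1860 = 628.16 V.
After T₃: V = 628.16 × 1793/2088 = 539.41 V.
I_load = 539.41/3830 = 0.14084 A, so P_out = 539.41 × 0.14084 = 75.969 W.
All ideal ⇒ P_in = P_out, so I_supply = 75.969/220 = 0.345 A.

I_supply ≈ 0.345 A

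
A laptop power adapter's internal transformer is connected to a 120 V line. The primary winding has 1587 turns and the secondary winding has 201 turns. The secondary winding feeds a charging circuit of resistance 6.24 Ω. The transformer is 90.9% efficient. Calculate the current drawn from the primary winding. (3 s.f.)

V_s = 120 × 201/1587 = 15.198 V.
I_s = V_s/R = 15.198/6.24 = 2.4357 A.
P_out = V_s I_s = 15.198 × 2.4357 = 37.018 W.
P_in = P_out/η = 37.018/0.909 = 40.724 W.
I_p = P_in/V_p = 40.724/120 = 0.339 A.

I_p ≈ 0.339 A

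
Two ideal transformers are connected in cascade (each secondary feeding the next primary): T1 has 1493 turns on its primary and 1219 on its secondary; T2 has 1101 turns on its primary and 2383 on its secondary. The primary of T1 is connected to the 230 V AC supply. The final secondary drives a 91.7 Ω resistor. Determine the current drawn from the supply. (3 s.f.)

I_supply ≈ 7.83 A

Secondary of T1: V = 230.00 × 1219/1493 = 187.79 V.
Secondary of T2: V = 187.79 × 2383/1101 = 406.45 V.
I_load = 406.45/91.7 = 4.4324 A, so P_out = 406.45 × 4.4324 = 1801.6 W.
All ideal ⇒ P_in = P_out, so I_supply = 1801.6/230 = 7.83 A.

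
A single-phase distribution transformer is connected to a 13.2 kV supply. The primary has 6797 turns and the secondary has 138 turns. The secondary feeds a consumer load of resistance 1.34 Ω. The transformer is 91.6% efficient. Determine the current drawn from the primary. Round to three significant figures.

I_p ≈ 4.43 A

V_s = 13200 × 138/6797 = 268.00 V.
I_s = V_s/R = 268.00/1.34 = 200.00 A.
P_out = V_s I_s = 268.00 × 200.00 = 53600 W.
P_in = P_out/η = 53600/0.916 = 58516 W.
I_p = P_in/V_p = 58516/13200 = 4.43 A.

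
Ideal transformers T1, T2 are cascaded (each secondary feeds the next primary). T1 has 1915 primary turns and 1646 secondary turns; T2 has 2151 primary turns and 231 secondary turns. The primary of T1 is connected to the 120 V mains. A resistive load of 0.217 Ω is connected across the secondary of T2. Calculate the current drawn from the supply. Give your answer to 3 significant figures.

Secondary of T1: V = 120.00 × 1646/1915 = 103.14 V.
Secondary of T2: V = 103.14 × 231/2151 = 11.077 V.
I_load = 11.077/0.217 = 51.045 A, so P_out = 11.077 × 51.045 = 565.42 W.
All ideal ⇒ P_in = P_out, so I_supply = 565.42/120 = 4.71 A.

I_supply ≈ 4.71 A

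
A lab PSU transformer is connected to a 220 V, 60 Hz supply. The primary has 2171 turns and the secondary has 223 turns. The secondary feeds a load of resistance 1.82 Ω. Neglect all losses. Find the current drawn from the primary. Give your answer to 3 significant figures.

I_p ≈ 1.28 A

V_s = V_p × N_s/N_p = 220 × 223/2171 = 22.598 V.
I_s = V_s/R = 22.598/1.82 = 12.416 A.
For an ideal transformer I_p N_p = I_s N_s, so I_p = 12.416 × 223/2171 = 1.28 A.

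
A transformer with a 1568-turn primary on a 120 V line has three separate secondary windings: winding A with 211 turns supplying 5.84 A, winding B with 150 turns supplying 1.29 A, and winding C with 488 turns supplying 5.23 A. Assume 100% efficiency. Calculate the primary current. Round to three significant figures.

V_A = 120 × 211/1568 = 16.148 V; V_B = 120 × 150/1568 = 11.480 V; V_C = 120 × 488/1568 = 37.347 V.
P_out = V_A I_A + V_B I_B + V_C I_C = 16.148×5.84 + 11.480×1.29 + 37.347×5.23 = 94.304 + 14.809 + 195.32 = 304.44 W.
Ideal ⇒ P_in = P_out, so I_p = P_out/V_p = 304.44/120 = 2.54 A.

I_p ≈ 2.54 A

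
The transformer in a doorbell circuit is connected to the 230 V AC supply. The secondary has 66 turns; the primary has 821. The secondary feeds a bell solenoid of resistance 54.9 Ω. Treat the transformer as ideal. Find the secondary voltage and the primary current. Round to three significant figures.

V_s ≈ 18.5 V, I_p ≈ 0.0271 A

V_s = V_p × N_s/N_p = 230 × 66/821 = 18.490 V.
I_s = V_s/R = 18.490/54.9 = 0.33679 A.
I_p = I_s × N_s/N_p = 0.33679 × 66/821 = 0.0271 A.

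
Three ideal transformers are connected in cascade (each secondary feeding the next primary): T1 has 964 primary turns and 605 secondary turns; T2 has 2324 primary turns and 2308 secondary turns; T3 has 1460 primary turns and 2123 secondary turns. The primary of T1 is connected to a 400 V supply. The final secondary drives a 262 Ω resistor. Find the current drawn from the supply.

After T1: V = 400.00 × 605/964 = 251.04 V.
After T2: V = 251.04 × 2308/2324 = 249.31 V.
After T3: V = 249.31 × 2123/1460 = 362.52 V.
I_load = 362.52/262 = 1.3837 A, so P_out = 362.52 × 1.3837 = 501.61 W.
All ideal ⇒ P_in = P_out, so I_supply = 501.61/400 = 1.25 A.

I_supply ≈ 1.25 A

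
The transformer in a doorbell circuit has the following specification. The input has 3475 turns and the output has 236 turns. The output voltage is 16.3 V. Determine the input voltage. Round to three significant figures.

V_in/V_out = N_in/N_out, so V_in = 16.3 × 3475/236 = 240 V.

V_in ≈ 240 V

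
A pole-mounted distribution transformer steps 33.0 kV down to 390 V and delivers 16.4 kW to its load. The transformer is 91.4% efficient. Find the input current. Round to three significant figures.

I_in ≈ 0.544 A

P_in = P_out/η = 16400/0.914 = 17943 W.
I_in = P_in/V_in = 17943/33000 = 0.544 A.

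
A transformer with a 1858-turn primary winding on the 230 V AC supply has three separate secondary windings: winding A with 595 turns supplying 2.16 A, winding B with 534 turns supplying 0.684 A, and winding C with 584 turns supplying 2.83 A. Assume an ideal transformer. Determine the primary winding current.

I_p ≈ 1.78 A

V_A = 230 × 595/1858 = 73.654 V; V_B = 230 × 534/1858 = 66.103 V; V_C = 230 × 584/1858 = 72.293 V.
P_out = V_A I_A + V_B I_B + V_C I_C = 73.654×2.16 + 66.103×0.684 + 72.293×2.83 = 159.09 + 45.215 + 204.59 = 408.90 W.
Ideal ⇒ P_in = P_out, so I_p = P_out/V_p = 408.90/230 = 1.78 A.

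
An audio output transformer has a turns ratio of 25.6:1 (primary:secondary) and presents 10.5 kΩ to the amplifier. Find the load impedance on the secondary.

Z_s ≈ 16.0 Ω

Z_s = Z_p/(N_p/N_s)² = 10500/25.6² = 16.0 Ω.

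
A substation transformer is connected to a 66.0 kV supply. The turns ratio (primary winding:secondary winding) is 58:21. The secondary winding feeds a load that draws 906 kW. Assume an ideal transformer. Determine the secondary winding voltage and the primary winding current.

V_s ≈ 23900 V, I_p ≈ 13.7 A

V_s = V_p × N_s/N_p = 66000 × 21/58 = 23897 V.
I_s = P/V_s = 906000/23897 = 37.913 A.
I_p = I_s × N_s/N_p = 37.913 × 21/58 = 13.7 A.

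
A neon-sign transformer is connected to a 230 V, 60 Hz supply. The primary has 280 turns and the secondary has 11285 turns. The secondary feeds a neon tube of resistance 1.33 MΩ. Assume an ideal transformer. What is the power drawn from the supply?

V_s = V_p × N_s/N_p = 230 × 11285/280 = 9269.8 V.
I_s = V_s/R = 9269.8/(1.33×10^6) = 0.0069698 A.
I_p = I_s × N_s/N_p = 0.0069698 × 11285/280 = 0.28091 A.
P = V_p I_p = 230 × 0.28091 = 64.6 W.

P ≈ 64.6 W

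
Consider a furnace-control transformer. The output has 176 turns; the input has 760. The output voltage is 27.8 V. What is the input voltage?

V_in ≈ 120 V

V_in/V_out = N_in/N_out, so V_in = 27.8 × 760/176 = 120 V.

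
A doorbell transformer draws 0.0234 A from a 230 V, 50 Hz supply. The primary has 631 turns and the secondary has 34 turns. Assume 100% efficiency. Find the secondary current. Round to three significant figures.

I_s/I_p = N_p/N_s, so I_s = 0.0234 × 631/34 = 0.434 A.

I_s ≈ 0.434 A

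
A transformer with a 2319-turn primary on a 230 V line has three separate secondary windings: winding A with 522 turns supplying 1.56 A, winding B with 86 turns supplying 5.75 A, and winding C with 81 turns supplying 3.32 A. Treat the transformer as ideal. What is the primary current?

I_p ≈ 0.680 A

V_A = 230 × 522/2319 = 51.772 V; V_B = 230 × 86/2319 = 8.5295 V; V_C = 230 × 81/2319 = 8.0336 V.
P_out = V_A I_A + V_B I_B + V_C I_C = 51.772×1.56 + 8.5295×5.75 + 8.0336×3.32 = 80.765 + 49.045 + 26.672 = 156.48 W.
Ideal ⇒ P_in = P_out, so I_p = P_out/V_p = 156.48/230 = 0.680 A.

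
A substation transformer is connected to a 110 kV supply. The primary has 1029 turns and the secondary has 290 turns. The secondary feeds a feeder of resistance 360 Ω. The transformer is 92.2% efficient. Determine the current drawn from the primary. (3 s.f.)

I_p ≈ 26.3 A

V_s = 110000 × 290/1029 = 31001 V.
I_s = V_s/R = 31001/360 = 86.114 A.
P_out = V_s I_s = 31001 × 86.114 = 2.6696×10^6 W.
P_in = P_out/η = 2.6696×10^6/0.922 = 2.8955×10^6 W.
I_p = P_in/V_p = 2.8955×10^6/110000 = 26.3 A.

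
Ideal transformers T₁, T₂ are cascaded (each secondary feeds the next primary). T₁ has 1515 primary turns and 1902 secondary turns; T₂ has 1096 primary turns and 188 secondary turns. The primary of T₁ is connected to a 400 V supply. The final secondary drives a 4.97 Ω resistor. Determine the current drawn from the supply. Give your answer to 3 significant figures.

I_supply ≈ 3.73 A

Secondary of T₁: V = 400.00 × 1902/1515 = 502.18 V.
Secondary of T₂: V = 502.18 × 188/1096 = 86.140 V.
I_load = 86.140/4.97 = 17.332 A, so P_out = 86.140 × 17.332 = 1493.0 W.
All ideal ⇒ P_in = P_out, so I_supply = 1493.0/400 = 3.73 A.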